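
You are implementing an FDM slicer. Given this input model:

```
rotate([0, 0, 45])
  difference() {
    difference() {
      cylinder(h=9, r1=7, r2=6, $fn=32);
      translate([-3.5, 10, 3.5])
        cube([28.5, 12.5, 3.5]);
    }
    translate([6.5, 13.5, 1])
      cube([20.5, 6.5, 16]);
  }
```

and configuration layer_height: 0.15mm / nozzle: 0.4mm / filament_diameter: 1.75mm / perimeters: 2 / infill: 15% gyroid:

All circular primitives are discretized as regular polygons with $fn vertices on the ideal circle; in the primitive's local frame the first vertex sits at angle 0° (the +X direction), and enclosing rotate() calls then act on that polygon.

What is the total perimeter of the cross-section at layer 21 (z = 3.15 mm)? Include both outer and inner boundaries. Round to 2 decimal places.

At z = 3.15 mm: the cone (r1=7→r2=6) has section circumradius 6.650 here — a regular 32-gon (perimeter = 2·32·6.650·sin(180°/32) = 41.72 mm); the cube at (-3.5, 10) is not intersected at this z (z outside [3.5, 7]); After the difference (first − rest): none of the subtracted shapes is present at this height, so the cone is unchanged — boundary = 41.72 mm; the cube at (6.5, 13.5) (footprint 20.5×6.5) is included at this height (perimeter 54.00 mm); Taking the first minus the rest: starting from that combined region, the 20.5×6.5 cube at (6.5, 13.5) misses the remaining region (no effect) — boundary = 41.72 mm; (rotated 45° about Z; rotation is an isometry so areas/perimeters/island counts are preserved). Overall, the cross-section is a single solid region. Total boundary length (outer) = 41.72 mm.

41.72 mm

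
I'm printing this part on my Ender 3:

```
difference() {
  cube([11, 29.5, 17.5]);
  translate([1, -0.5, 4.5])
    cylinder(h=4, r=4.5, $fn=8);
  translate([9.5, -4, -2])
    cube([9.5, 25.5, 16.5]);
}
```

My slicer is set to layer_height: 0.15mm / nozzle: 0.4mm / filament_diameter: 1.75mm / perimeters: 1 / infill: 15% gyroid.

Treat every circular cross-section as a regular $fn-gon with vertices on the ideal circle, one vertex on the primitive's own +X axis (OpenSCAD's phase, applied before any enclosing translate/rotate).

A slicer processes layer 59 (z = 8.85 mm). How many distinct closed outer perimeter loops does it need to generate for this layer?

1

At z = 8.85 mm: the 11×29.5 cube contributes its full rectangle; the cylinder at (1, -0.5) is not intersected at this z (z outside [4.5, 8.5]); the cube at (9.5, -4) is present — its section is the full 9.5×25.5 rectangle; After the difference (first − rest): starting from the 11×29.5 cube, the 9.5×25.5 cube at (9.5, -4) partially overlaps it — only the 32.25 mm² overlap (of its 242.25 mm²) is removed, clipping the outline — 1 connected region. The result has 1 disconnected region.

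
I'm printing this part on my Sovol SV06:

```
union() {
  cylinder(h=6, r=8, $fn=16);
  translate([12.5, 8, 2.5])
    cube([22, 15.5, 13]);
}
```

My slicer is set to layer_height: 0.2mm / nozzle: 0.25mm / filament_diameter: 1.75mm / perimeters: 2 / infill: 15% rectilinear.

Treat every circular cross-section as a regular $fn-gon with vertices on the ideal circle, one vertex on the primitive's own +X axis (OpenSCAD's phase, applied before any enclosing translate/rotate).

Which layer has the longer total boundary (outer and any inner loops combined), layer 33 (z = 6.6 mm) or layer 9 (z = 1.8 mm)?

Layer 33 (z = 6.6): the cylinder is not intersected at this z (z outside [0, 6]); the cube at (12.5, 8) (footprint 22×15.5) is included at this height (perimeter 75.00 mm); Merging all regions: only the 22×15.5 cube at (12.5, 8) is present, so the union is just that shape — boundary = 75.00 mm. So its perimeter = 75.00 mm. Layer 9 (z = 1.8): the r=8 cylinder gives a regular 16-gon of circumradius 8 (constant along its height) (perimeter = 2·16·8.000·sin(180°/16) = 49.94 mm); the cube at (12.5, 8) is not intersected at this z (z outside [2.5, 15.5]); Merging all regions: only the r=8 cylinder is present, so the union is just that shape — boundary = 49.94 mm. So its perimeter = 49.94 mm. Layer 33 is larger (75.00 vs 49.94 mm).

layer 33 (z = 6.6 mm)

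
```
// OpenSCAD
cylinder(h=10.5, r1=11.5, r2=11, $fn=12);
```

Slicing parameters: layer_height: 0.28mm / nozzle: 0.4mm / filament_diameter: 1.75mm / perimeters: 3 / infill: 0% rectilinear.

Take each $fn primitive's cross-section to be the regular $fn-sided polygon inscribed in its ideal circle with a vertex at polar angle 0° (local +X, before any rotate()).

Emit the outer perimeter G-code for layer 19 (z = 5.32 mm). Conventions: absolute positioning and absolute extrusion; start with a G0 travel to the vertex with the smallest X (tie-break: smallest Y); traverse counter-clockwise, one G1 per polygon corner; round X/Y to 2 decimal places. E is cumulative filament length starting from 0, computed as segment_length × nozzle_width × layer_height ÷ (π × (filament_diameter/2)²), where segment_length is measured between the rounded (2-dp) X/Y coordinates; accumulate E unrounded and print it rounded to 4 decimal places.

G0 X-11.25 Y0.00 Z5.32
G1 X-9.74 Y-5.62 E0.2710
G1 X-5.62 Y-9.74 E0.5423
G1 X0.00 Y-11.25 E0.8133
G1 X5.62 Y-9.74 E1.0842
G1 X9.74 Y-5.62 E1.3555
G1 X11.25 Y0.00 E1.6265
G1 X9.74 Y5.62 E1.8975
G1 X5.62 Y9.74 E2.1688
G1 X0.00 Y11.25 E2.4398
G1 X-5.62 Y9.74 E2.7107
G1 X-9.74 Y5.62 E2.9820
G1 X-11.25 Y0.00 E3.2530

At z = 5.32 mm: the cone (r1=11.5→r2=11) has section circumradius 11.247 here — a regular 12-gon. The outline is a single polygon with 12 vertices. Extrusion per mm of travel: 0.4 × 0.28 / (π × 0.875²) = 0.046564. Accumulating E over each segment gives final E = 3.2530.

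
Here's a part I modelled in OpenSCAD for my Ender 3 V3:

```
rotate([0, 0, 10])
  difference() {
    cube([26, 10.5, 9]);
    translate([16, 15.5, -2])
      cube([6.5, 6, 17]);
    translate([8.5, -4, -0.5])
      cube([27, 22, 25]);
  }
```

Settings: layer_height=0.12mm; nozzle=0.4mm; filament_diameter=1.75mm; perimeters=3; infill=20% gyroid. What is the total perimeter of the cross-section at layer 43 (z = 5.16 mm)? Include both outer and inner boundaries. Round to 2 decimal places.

38.00 mm

At z = 5.16 mm: the cube is present — its section is the full 26×10.5 rectangle (perimeter 73.00 mm); the cube at (16, 15.5) (footprint 6.5×6) is included at this height (perimeter 25.00 mm); the 27×22 cube at (8.5, -4) contributes its full rectangle (perimeter 98.00 mm); Taking the first minus the rest: starting from the 26×10.5 cube, the 6.5×6 cube at (16, 15.5) misses the remaining region (no effect); the 27×22 cube at (8.5, -4) partially overlaps it — only the 183.75 mm² overlap (of its 594.00 mm²) is removed, clipping the outline — boundary = 38.00 mm; (whole slice rotated 10° about Z — lengths, areas and connectivity unchanged). Overall, the cross-section is a single solid region. Total boundary length (outer) = 38.00 mm.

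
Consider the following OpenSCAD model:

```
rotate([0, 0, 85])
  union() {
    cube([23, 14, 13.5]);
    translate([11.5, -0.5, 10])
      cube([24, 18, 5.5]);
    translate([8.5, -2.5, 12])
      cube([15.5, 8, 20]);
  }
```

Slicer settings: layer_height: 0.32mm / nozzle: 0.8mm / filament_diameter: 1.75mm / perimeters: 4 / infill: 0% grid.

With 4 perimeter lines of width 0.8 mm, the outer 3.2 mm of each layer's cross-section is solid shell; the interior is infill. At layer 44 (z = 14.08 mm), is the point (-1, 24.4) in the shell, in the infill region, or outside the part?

infill

At z = 14.08 mm: the cube is absent (z outside [0, 13.5]); the cube at (11.5, -0.5) is present — its section is the full 24×18 rectangle; the cube at (8.5, -2.5) (footprint 15.5×8) is included at this height; Combining (union): the regions partially overlap (shared area 75.00 mm²), so overlapping operands fuse into one piece — 1 connected region; (rotated 85° about Z; rotation is an isometry so areas/perimeters/island counts are preserved). Overall, the cross-section is a single solid region. Undo the 85° rotation: the query point maps to (24.220, 3.123) in the un-rotated model frame. The nearest boundary edge runs (35.50, -0.50)→(24.00, -0.50); distance from the point to it = 3.62 mm. The point is inside the cross-section and 3.62 mm from the nearest boundary — more than the 3.2 mm shell width (4 × 0.8), so it's in the infill interior.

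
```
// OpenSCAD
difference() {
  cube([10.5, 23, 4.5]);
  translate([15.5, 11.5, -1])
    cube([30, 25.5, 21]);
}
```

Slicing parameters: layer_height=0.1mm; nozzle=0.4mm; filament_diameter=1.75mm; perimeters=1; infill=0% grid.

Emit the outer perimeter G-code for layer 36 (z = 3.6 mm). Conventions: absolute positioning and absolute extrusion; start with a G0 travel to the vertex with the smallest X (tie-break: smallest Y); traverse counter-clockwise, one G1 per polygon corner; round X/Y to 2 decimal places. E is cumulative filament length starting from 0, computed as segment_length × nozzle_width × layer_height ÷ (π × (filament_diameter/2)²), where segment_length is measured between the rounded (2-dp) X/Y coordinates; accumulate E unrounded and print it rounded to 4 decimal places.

G0 X0.00 Y0.00 Z3.60
G1 X10.50 Y0.00 E0.1746
G1 X10.50 Y23.00 E0.5571
G1 X0.00 Y23.00 E0.7317
G1 X0.00 Y0.00 E1.1142

At z = 3.6 mm: the cube (footprint 10.5×23) is included at this height; the cube at (15.5, 11.5) (footprint 30×25.5) is included at this height; After the difference (first − rest): starting from the 10.5×23 cube, the 30×25.5 cube at (15.5, 11.5) misses the remaining region (no effect) — 1 connected region. The outline is a single polygon with 4 vertices. Extrusion per mm of travel: 0.4 × 0.1 / (π × 0.875²) = 0.016630. Accumulating E over each segment gives final E = 1.1142.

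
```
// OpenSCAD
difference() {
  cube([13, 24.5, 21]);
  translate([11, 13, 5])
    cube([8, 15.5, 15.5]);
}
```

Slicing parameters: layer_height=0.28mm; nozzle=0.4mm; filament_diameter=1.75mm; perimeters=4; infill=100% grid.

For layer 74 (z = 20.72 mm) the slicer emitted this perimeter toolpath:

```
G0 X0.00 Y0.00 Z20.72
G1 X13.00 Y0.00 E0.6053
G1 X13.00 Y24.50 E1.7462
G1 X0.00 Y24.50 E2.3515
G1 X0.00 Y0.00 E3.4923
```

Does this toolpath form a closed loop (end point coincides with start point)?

yes

Start point (G0): (0.00, 0.00). End point (last G1): the path returns to the start — closed.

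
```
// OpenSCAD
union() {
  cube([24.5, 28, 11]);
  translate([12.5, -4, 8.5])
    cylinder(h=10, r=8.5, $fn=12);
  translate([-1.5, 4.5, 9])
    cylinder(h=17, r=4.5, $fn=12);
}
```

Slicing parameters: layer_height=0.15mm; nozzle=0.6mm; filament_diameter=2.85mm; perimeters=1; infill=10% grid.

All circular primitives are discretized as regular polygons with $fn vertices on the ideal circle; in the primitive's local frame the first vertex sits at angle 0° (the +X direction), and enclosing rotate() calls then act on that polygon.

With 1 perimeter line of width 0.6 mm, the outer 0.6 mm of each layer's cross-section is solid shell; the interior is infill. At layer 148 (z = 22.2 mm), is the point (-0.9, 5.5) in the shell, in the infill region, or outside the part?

At z = 22.2 mm: the cube is absent (z outside [0, 11]); the cylinder at (12.5, -4) is not intersected at this z (z outside [8.5, 18.5]); the r=4.5 cylinder at (-1.5, 4.5) gives a regular 12-gon of circumradius 4.5 (constant along its height); Taking the union: only the r=4.5 cylinder at (-1.5, 4.5) is present, so the union is just that shape — 1 connected region. Overall, the cross-section is a single solid region. The nearest boundary edge runs (2.40, 6.75)→(0.75, 8.40); distance from the point to it = 3.22 mm. The point is inside the cross-section and 3.22 mm from the nearest boundary — more than the 0.6 mm shell width (1 × 0.6), so it's in the infill interior.

infill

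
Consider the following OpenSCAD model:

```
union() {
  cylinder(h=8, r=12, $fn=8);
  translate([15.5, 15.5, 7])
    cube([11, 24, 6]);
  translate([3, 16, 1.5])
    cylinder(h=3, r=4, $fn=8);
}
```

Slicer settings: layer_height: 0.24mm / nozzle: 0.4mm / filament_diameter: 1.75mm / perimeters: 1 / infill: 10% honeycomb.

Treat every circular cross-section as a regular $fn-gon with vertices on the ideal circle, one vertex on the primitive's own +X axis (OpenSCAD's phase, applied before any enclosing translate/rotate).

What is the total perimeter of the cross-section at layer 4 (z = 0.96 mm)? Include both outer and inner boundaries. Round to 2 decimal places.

At z = 0.96 mm: the r=12 cylinder contributes a regular 8-gon of circumradius 12 (perimeter = 2·8·12.000·sin(180°/8) = 73.48 mm); the cube at (15.5, 15.5) is not intersected at this z (z outside [7, 13]); the cylinder at (3, 16) is absent (z outside [1.5, 4.5]); Combining (union): only the r=12 cylinder is present, so the union is just that shape — boundary = 73.48 mm. Overall, the cross-section is a single solid region. Total boundary length (outer) = 73.48 mm.

73.48 mm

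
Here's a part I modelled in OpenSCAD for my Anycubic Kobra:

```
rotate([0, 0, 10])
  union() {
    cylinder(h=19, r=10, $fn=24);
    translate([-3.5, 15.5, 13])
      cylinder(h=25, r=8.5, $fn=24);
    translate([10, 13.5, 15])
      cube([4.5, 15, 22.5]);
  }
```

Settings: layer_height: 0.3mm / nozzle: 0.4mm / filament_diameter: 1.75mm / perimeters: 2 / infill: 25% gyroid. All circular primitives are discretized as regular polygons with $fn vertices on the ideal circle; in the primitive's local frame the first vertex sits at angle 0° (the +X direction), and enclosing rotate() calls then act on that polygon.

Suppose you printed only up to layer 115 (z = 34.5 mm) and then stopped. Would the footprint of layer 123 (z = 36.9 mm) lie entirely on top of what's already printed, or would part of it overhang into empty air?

Compare the two slices. At z = 34.5: the cylinder is absent (z outside [0, 19]); the r=8.5 cylinder at (-3.5, 15.5) gives a regular 24-gon of circumradius 8.5 (constant along its height) (area = (24/2)·8.500²·sin(360°/24) = 224.40 mm²); the cube at (10, 13.5) is present — its section is the full 4.5×15 rectangle (area 67.50 mm²); Merging all regions: the 2 present regions are separate (no shared area or edge), so areas and boundary lengths simply add and each stays a separate island — area = 291.90 mm²; (rotated 10° about Z; rotation is an isometry so areas/perimeters/island counts are preserved). At z = 36.9: the cylinder is not intersected at this z (z outside [0, 19]); the r=8.5 cylinder at (-3.5, 15.5) contributes a regular 24-gon of circumradius 8.5 (area = (24/2)·8.500²·sin(360°/24) = 224.40 mm²); the cube at (10, 13.5) (footprint 4.5×15) is included at this height (area 67.50 mm²); Combining (union): the 2 present regions are separate (no shared area or edge), so areas and boundary lengths simply add and each stays a separate island — area = 291.90 mm²; (whole slice rotated 10° about Z — lengths, areas and connectivity unchanged). Checking containment: the cross-section at z = 36.9 is a subset of the cross-section at z = 34.5.

entirely on top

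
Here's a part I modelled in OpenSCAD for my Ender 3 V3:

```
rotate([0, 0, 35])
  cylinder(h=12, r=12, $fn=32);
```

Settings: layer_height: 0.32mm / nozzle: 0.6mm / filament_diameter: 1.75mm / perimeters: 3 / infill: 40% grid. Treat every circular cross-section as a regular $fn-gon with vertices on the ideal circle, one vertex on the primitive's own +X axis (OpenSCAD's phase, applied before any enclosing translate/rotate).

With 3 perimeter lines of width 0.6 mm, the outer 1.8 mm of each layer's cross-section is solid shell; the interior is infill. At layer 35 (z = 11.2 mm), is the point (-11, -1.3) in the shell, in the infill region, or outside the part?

shell

At z = 11.2 mm: the r=12 cylinder contributes a regular 32-gon of circumradius 12; (whole slice rotated 35° about Z — lengths, areas and connectivity unchanged). Overall, the cross-section is a single solid region. Undo the 35° rotation: the query point maps to (-9.756, 5.244) in the un-rotated model frame. The nearest boundary edge runs (-9.98, 6.67)→(-11.09, 4.59); distance from the point to it = 0.87 mm. The point is inside the cross-section, 0.87 mm from the nearest boundary — within the 1.8 mm shell band (3 × 0.6).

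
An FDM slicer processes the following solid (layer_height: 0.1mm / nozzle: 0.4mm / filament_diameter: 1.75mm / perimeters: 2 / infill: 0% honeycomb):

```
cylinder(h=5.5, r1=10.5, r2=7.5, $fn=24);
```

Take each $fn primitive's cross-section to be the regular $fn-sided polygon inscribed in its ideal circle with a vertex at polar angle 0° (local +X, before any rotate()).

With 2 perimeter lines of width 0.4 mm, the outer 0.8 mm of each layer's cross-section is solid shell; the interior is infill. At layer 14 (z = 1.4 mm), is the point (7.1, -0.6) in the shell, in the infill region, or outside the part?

At z = 1.4 mm: the cone contributes a regular 24-gon of circumradius 9.736 (interpolated between r1=10.5 and r2=7.5 at t=0.255). Overall, the cross-section is a single solid region. The nearest boundary edge runs (9.40, -2.52)→(9.74, 0.00); distance from the point to it = 2.54 mm. The point is inside the cross-section and 2.54 mm from the nearest boundary — more than the 0.8 mm shell width (2 × 0.4), so it's in the infill interior.

infill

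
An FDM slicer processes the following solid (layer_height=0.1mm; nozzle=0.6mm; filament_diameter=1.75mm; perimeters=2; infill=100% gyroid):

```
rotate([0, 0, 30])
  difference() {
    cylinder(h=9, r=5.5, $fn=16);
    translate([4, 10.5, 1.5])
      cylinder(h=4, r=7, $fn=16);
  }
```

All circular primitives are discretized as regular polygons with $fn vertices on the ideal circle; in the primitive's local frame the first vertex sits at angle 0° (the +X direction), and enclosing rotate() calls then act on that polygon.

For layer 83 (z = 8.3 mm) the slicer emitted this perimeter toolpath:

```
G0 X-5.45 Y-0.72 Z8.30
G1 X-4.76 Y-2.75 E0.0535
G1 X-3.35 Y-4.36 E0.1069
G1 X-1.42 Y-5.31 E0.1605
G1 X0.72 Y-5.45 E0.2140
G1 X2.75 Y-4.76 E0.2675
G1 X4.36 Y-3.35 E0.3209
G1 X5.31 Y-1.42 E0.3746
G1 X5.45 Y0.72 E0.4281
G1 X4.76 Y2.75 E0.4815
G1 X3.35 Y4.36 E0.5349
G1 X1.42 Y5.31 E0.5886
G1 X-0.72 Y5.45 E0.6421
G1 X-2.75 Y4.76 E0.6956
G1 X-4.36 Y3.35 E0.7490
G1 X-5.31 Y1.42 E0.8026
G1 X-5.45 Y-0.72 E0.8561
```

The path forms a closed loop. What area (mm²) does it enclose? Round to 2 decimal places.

92.52 mm²

Apply the shoelace formula to the sequence of (X, Y) vertices; enclosed area = 92.52 mm².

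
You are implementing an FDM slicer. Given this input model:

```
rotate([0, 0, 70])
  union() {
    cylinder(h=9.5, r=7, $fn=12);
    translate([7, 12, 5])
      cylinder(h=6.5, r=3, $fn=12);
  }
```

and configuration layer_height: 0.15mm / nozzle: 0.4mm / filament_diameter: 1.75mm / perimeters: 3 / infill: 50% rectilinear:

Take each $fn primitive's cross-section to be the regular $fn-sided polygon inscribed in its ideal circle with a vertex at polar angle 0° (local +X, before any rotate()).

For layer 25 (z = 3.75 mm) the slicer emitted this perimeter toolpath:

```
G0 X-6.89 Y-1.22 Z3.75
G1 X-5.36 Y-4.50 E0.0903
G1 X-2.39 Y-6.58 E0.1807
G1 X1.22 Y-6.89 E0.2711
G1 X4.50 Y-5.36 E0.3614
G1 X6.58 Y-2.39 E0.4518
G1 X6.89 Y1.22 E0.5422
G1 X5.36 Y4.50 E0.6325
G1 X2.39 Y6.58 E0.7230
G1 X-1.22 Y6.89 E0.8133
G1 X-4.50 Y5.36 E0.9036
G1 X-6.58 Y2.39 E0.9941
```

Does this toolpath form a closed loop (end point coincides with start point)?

Start point (G0): (-6.89, -1.22). End point (last G1): the path does not return to the start — open.

no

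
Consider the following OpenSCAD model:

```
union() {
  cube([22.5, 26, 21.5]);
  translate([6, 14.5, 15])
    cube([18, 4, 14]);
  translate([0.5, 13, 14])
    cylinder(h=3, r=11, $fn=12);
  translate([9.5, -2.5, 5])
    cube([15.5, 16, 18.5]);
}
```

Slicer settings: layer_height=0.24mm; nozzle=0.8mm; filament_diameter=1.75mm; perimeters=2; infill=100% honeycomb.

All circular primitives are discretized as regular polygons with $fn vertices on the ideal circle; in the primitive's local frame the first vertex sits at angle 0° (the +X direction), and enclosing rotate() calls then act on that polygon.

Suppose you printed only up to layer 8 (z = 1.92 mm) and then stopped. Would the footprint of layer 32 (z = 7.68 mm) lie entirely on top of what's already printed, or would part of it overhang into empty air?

Compare the two slices. At z = 1.92: the cube (footprint 22.5×26) is included at this height (area 585.00 mm²); the cube at (6, 14.5) does not reach this height (z outside [15, 29]); the cylinder at (0.5, 13) does not reach this height (z outside [14, 17]); the cube at (9.5, -2.5) is not intersected at this z (z outside [5, 23.5]); Taking the union: only the 22.5×26 cube is present, so the union is just that shape — area = 585.00 mm². At z = 7.68: the cube (footprint 22.5×26) is included at this height (area 585.00 mm²); the cube at (6, 14.5) is absent (z outside [15, 29]); the cylinder at (0.5, 13) does not reach this height (z outside [14, 17]); the cube at (9.5, -2.5) is present — its section is the full 15.5×16 rectangle (area 248.00 mm²); Merging all regions: the regions partially overlap — summed areas 833.00 mm² minus the doubly-counted overlap 175.50 mm² gives 657.50 mm² — area = 657.50 mm². Checking containment: at z = 7.68 the cross-section extends beyond the z = 1.92 cross-section by about 72.50 mm².

part overhangs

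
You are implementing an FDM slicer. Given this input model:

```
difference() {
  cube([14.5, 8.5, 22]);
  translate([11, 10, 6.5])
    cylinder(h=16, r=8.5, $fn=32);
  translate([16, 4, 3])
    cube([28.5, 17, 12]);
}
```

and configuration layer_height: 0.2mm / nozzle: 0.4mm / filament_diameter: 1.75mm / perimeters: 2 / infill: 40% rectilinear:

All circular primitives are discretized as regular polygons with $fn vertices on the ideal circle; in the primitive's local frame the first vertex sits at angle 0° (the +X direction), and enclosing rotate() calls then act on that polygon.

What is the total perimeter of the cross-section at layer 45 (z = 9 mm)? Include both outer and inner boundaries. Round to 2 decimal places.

At z = 9 mm: the 14.5×8.5 cube contributes its full rectangle (perimeter 46.00 mm); the r=8.5 cylinder at (11, 10) gives a regular 32-gon of circumradius 8.5 (constant along its height) (perimeter = 2·32·8.500·sin(180°/32) = 53.32 mm); the cube at (16, 4) is present — its section is the full 28.5×17 rectangle (perimeter 91.00 mm); Taking the first minus the rest: starting from the 14.5×8.5 cube, the r=8.5 cylinder at (11, 10) partially overlaps it — only the 67.28 mm² overlap (of its 225.52 mm²) is removed, clipping the outline; the 28.5×17 cube at (16, 4) misses the remaining region (no effect) — boundary = 43.36 mm. Overall, the cross-section is a single solid region. Total boundary length (outer) = 43.36 mm.

43.36 mm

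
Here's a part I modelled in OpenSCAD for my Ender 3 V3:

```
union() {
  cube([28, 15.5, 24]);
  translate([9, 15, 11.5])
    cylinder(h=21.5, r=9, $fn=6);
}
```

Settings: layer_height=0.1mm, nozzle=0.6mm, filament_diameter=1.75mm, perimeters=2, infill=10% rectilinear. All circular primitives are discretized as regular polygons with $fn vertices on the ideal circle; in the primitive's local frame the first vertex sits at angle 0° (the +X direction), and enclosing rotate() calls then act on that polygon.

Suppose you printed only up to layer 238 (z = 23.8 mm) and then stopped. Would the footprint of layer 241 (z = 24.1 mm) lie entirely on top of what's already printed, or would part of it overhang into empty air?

Compare the two slices. At z = 23.8: the 28×15.5 cube contributes its full rectangle (area 434.00 mm²); the r=9 cylinder at (9, 15) contributes a regular 6-gon of circumradius 9 (area = (6/2)·9.000²·sin(360°/6) = 210.44 mm²); Merging all regions: the regions partially overlap — summed areas 644.44 mm² minus the doubly-counted overlap 114.08 mm² gives 530.37 mm² — area = 530.37 mm². At z = 24.1: the cube is not intersected at this z (z outside [0, 24]); the cylinder at (9, 15): section is a regular 6-gon, circumradius r=9 (area = (6/2)·9.000²·sin(360°/6) = 210.44 mm²); Merging all regions: only the r=9 cylinder at (9, 15) is present, so the union is just that shape — area = 210.44 mm². Checking containment: the cross-section at z = 24.1 is a subset of the cross-section at z = 23.8.

entirely on top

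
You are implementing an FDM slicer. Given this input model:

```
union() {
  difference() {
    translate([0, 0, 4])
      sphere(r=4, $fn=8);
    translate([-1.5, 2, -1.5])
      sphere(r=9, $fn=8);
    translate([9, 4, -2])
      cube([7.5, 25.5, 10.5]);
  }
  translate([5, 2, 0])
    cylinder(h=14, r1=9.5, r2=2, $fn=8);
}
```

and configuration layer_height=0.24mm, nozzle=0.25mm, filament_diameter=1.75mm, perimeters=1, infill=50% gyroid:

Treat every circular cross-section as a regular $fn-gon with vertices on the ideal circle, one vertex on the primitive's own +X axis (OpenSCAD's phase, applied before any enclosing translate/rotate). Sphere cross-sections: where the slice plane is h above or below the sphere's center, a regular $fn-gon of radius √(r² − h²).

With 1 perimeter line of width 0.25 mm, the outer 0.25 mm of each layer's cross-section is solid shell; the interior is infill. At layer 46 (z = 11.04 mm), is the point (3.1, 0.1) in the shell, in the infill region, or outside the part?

At z = 11.04 mm: the sphere is absent (|z−center|=7.040 > r=4); the sphere at (-1.5, 2) does not reach this height (|z−center|=12.540 > r=9); the cube at (9, 4) does not reach this height (z outside [-2, 8.5]); Subtracting the remaining from the first: the first operand is absent here, so nothing remains; the cone at (5, 2): at t=0.789 of its height the radius interpolates to r₁+(r₂−r₁)t = 3.586, giving a regular 8-gon of that circumradius; Combining (union): only the cone at (5, 2) is present, so the union is just that shape — 1 connected region. Overall, the cross-section is a single solid region. The nearest boundary edge runs (2.46, -0.54)→(5.00, -1.59); distance from the point to it = 0.83 mm. The point is inside the cross-section and 0.83 mm from the nearest boundary — more than the 0.25 mm shell width (1 × 0.25), so it's in the infill interior.

infill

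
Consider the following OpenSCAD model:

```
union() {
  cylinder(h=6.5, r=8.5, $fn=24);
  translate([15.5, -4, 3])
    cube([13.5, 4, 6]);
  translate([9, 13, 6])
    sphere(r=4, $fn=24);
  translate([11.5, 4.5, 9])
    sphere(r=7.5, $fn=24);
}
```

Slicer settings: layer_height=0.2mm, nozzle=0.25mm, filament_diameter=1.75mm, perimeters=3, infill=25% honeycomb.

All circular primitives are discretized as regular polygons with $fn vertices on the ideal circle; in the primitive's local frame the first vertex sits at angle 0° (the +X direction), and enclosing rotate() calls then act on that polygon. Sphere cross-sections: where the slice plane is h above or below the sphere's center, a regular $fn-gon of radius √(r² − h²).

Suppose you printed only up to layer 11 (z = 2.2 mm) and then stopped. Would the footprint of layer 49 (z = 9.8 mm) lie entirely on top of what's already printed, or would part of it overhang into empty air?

Compare the two slices. At z = 2.2: the cylinder: section is a regular 24-gon, circumradius r=8.5 (area = (24/2)·8.500²·sin(360°/24) = 224.40 mm²); the cube at (15.5, -4) is not intersected at this z (z outside [3, 9]); the r=4 sphere at (9, 13) slices to a regular 24-gon of circumradius 1.249 (√(r²−h²) with h=3.8 from center) (area = (24/2)·1.249²·sin(360°/24) = 4.85 mm²); the r=7.5 sphere at (11.5, 4.5) slices to a regular 24-gon of circumradius 3.164 (√(r²−h²) with h=6.8 from center) (area = (24/2)·3.164²·sin(360°/24) = 31.09 mm²); Merging all regions: the 3 present regions are separate (no shared area or edge), so areas and boundary lengths simply add and each stays a separate island — area = 260.33 mm². At z = 9.8: the cylinder is absent (z outside [0, 6.5]); the cube at (15.5, -4) does not reach this height (z outside [3, 9]); the sphere at (9, 13): section is a regular 24-gon, circumradius = √(r²−h²) = √(4²−3.8²) = 1.249 (area = (24/2)·1.249²·sin(360°/24) = 4.85 mm²); the sphere at (11.5, 4.5): section is a regular 24-gon, circumradius = √(r²−h²) = √(7.5²−0.8²) = 7.457 (area = (24/2)·7.457²·sin(360°/24) = 172.72 mm²); Taking the union: the 2 present regions are separate (no shared area or edge), so areas and boundary lengths simply add and each stays a separate island — area = 177.56 mm². Checking containment: at z = 9.8 the cross-section extends beyond the z = 2.2 cross-section by about 117.77 mm².

part overhangs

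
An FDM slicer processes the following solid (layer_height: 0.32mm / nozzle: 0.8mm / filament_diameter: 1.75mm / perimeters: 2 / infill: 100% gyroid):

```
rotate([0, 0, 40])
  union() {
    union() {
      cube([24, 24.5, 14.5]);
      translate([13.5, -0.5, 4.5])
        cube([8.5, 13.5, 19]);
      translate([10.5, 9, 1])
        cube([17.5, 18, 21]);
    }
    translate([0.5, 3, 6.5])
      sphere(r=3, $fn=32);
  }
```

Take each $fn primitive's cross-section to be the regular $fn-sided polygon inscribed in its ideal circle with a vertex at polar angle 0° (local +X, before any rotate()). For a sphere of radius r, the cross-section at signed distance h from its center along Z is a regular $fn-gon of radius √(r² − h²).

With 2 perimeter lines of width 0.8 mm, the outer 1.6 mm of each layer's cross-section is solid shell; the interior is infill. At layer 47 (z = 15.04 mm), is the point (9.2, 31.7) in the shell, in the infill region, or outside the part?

At z = 15.04 mm: the cube does not reach this height (z outside [0, 14.5]); the 8.5×13.5 cube at (13.5, -0.5) contributes its full rectangle; the 17.5×18 cube at (10.5, 9) contributes its full rectangle; Taking the union: the regions partially overlap (shared area 34.00 mm²), so overlapping operands fuse into one piece — 1 connected region; the sphere at (0.5, 3) is absent (|z−center|=8.540 > r=3); Taking the union: only that combined region is present, so the union is just that shape — 1 connected region; (rotated 40° about Z; rotation is an isometry so areas/perimeters/island counts are preserved). Overall, the cross-section is a single solid region. Undo the 40° rotation: the query point maps to (27.424, 18.370) in the un-rotated model frame. The nearest boundary edge runs (28.00, 27.00)→(28.00, 9.00); distance from the point to it = 0.58 mm. The point is inside the cross-section, 0.58 mm from the nearest boundary — within the 1.6 mm shell band (2 × 0.8).

shell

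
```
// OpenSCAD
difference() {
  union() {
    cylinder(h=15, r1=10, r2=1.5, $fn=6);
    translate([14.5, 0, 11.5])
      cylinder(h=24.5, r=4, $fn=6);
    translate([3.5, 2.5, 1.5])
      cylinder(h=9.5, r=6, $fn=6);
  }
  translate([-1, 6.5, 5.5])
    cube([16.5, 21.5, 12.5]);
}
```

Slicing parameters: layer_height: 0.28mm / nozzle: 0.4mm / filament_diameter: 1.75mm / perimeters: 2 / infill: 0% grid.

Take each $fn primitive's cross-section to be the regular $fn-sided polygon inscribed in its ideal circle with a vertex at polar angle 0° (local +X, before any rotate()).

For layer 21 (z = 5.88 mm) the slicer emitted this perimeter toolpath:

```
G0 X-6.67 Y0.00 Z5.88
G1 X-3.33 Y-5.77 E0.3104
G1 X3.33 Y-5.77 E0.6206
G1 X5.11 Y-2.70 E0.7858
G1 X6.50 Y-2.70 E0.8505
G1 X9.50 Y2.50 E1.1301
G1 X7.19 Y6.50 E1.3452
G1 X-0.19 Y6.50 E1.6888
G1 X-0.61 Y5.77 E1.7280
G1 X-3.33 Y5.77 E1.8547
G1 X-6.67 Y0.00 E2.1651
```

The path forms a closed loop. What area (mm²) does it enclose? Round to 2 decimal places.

Apply the shoelace formula to the sequence of (X, Y) vertices; enclosed area = 145.93 mm².

145.93 mm²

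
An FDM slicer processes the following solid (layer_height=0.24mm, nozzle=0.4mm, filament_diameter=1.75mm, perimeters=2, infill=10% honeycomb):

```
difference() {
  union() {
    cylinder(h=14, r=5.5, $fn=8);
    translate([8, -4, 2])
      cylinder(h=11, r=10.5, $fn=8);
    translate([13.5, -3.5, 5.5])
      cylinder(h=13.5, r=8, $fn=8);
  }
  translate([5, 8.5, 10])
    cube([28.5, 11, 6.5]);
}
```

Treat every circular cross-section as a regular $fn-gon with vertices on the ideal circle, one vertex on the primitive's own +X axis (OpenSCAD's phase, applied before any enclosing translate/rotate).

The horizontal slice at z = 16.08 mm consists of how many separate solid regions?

1

At z = 16.08 mm: the cylinder is not intersected at this z (z outside [0, 14]); the cylinder at (8, -4) does not reach this height (z outside [2, 13]); the cylinder at (13.5, -3.5): section is a regular 8-gon, circumradius r=8; Taking the union: only the r=8 cylinder at (13.5, -3.5) is present, so the union is just that shape — 1 connected region; the cube at (5, 8.5) is present — its section is the full 28.5×11 rectangle; Taking the first minus the rest: starting from the result so far, the 28.5×11 cube at (5, 8.5) misses the remaining region (no effect) — 1 connected region. The result has 1 disconnected region.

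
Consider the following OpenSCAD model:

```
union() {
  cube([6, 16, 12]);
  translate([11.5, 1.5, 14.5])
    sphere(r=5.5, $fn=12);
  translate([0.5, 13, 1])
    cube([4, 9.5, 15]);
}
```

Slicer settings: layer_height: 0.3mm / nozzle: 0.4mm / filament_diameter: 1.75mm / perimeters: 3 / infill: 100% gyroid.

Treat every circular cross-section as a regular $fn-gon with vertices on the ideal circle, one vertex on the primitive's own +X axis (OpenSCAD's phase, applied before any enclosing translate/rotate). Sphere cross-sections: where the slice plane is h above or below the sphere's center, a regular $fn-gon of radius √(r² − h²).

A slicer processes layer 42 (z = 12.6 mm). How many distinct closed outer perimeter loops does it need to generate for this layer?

2

At z = 12.6 mm: the cube is not intersected at this z (z outside [0, 12]); the r=5.5 sphere at (11.5, 1.5) contributes a regular 12-gon of circumradius √(5.5²−1.9²) = 5.161; the cube at (0.5, 13) is present — its section is the full 4×9.5 rectangle; Combining (union): the 2 present regions are separate (no shared area or edge), so areas and boundary lengths simply add and each stays a separate island — 2 connected regions. The result has 2 disconnected regions.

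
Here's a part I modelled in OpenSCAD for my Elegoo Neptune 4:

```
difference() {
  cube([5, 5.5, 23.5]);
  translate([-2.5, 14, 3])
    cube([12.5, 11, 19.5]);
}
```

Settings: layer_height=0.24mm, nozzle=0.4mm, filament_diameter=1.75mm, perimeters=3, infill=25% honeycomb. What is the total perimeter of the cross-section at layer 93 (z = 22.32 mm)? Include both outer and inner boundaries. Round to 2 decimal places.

At z = 22.32 mm: the cube is present — its section is the full 5×5.5 rectangle (perimeter 21.00 mm); the cube at (-2.5, 14) is present — its section is the full 12.5×11 rectangle (perimeter 47.00 mm); Taking the first minus the rest: starting from the 5×5.5 cube, the 12.5×11 cube at (-2.5, 14) misses the remaining region (no effect) — boundary = 21.00 mm. Overall, the cross-section is a single solid region. Total boundary length (outer) = 21.00 mm.

21.00 mm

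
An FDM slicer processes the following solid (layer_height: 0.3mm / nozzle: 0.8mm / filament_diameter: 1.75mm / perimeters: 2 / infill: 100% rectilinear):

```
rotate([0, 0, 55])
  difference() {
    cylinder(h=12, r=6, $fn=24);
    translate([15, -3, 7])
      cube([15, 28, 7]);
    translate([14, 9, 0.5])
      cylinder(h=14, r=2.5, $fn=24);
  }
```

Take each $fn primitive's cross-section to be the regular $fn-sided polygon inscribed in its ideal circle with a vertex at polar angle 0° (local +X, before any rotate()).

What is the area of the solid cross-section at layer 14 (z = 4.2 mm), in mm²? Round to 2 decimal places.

At z = 4.2 mm: the cylinder: section is a regular 24-gon, circumradius r=6 (area = (24/2)·6.000²·sin(360°/24) = 111.81 mm²); the cube at (15, -3) does not reach this height (z outside [7, 14]); the cylinder at (14, 9): section is a regular 24-gon, circumradius r=2.5 (area = (24/2)·2.500²·sin(360°/24) = 19.41 mm²); Subtracting the remaining from the first: starting from the r=6 cylinder (111.81 mm²), the r=2.5 cylinder at (14, 9) misses the remaining region (no effect) — area = 111.81 mm²; (whole slice rotated 55° about Z — lengths, areas and connectivity unchanged). Overall, the cross-section is a single solid region. Net area = 111.81 mm².

111.81 mm²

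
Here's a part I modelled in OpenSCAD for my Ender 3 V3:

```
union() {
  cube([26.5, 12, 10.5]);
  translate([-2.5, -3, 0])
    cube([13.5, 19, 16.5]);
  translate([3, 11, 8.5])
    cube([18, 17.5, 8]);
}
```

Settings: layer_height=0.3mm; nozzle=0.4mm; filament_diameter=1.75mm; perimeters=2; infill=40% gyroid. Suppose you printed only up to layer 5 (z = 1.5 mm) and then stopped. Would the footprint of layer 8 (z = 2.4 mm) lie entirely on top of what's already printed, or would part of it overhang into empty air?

entirely on top

Compare the two slices. At z = 1.5: the 26.5×12 cube contributes its full rectangle (area 318.00 mm²); the cube at (-2.5, -3) (footprint 13.5×19) is included at this height (area 256.50 mm²); the cube at (3, 11) is not intersected at this z (z outside [8.5, 16.5]); Combining (union): the regions partially overlap — summed areas 574.50 mm² minus the doubly-counted overlap 132.00 mm² gives 442.50 mm² — area = 442.50 mm². At z = 2.4: the 26.5×12 cube contributes its full rectangle (area 318.00 mm²); the cube at (-2.5, -3) (footprint 13.5×19) is included at this height (area 256.50 mm²); the cube at (3, 11) does not reach this height (z outside [8.5, 16.5]); Combining (union): the regions partially overlap — summed areas 574.50 mm² minus the doubly-counted overlap 132.00 mm² gives 442.50 mm² — area = 442.50 mm². Checking containment: the cross-section at z = 2.4 is a subset of the cross-section at z = 1.5.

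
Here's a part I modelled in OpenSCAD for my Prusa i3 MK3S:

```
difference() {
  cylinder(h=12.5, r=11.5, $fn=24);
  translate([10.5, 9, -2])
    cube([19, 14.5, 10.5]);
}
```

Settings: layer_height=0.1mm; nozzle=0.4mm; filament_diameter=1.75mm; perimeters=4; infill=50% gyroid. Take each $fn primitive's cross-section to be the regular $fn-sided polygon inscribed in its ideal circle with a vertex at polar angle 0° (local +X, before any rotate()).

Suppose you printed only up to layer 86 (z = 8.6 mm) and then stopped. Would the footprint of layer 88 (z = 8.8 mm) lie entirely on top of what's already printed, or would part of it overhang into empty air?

Compare the two slices. At z = 8.6: the r=11.5 cylinder gives a regular 24-gon of circumradius 11.5 (constant along its height) (area = (24/2)·11.500²·sin(360°/24) = 410.75 mm²); the cube at (10.5, 9) is absent (z outside [-2, 8.5]); After the difference (first − rest): none of the subtracted shapes is present at this height, so the r=11.5 cylinder is unchanged — area = 410.75 mm². At z = 8.8: the r=11.5 cylinder gives a regular 24-gon of circumradius 11.5 (constant along its height) (area = (24/2)·11.500²·sin(360°/24) = 410.75 mm²); the cube at (10.5, 9) is not intersected at this z (z outside [-2, 8.5]); Subtracting the remaining from the first: none of the subtracted shapes is present at this height, so the r=11.5 cylinder is unchanged — area = 410.75 mm². Checking containment: the cross-section at z = 8.8 is a subset of the cross-section at z = 8.6.

entirely on top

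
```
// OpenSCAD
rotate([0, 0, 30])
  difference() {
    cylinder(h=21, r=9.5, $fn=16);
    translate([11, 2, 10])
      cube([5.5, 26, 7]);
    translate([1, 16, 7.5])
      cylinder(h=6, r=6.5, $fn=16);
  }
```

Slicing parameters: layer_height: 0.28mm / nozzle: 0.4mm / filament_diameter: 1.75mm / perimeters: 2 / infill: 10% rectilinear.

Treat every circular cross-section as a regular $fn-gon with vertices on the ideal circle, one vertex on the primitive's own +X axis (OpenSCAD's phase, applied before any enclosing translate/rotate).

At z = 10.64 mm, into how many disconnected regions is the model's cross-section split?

At z = 10.64 mm: the r=9.5 cylinder contributes a regular 16-gon of circumradius 9.5; the cube at (11, 2) is present — its section is the full 5.5×26 rectangle; the r=6.5 cylinder at (1, 16) gives a regular 16-gon of circumradius 6.5 (constant along its height); After the difference (first − rest): starting from the r=9.5 cylinder, the 5.5×26 cube at (11, 2) misses the remaining region (no effect); the r=6.5 cylinder at (1, 16) misses the remaining region (no effect) — 1 connected region; (whole slice rotated 30° about Z — lengths, areas and connectivity unchanged). The result has 1 disconnected region.

1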